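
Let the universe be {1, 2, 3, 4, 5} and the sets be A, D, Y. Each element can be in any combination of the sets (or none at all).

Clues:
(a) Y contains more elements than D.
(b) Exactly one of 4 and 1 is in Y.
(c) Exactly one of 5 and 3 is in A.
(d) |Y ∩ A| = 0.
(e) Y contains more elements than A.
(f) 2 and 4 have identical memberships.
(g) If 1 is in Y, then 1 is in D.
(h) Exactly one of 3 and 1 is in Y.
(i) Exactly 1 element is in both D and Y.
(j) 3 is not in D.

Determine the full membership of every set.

A = {3}; D = {1}; Y = {1, 5}

From (j): 3 ∉ D.
Suppose 1 ∈ A: no assignment then satisfies all the clues, so 1 ∉ A.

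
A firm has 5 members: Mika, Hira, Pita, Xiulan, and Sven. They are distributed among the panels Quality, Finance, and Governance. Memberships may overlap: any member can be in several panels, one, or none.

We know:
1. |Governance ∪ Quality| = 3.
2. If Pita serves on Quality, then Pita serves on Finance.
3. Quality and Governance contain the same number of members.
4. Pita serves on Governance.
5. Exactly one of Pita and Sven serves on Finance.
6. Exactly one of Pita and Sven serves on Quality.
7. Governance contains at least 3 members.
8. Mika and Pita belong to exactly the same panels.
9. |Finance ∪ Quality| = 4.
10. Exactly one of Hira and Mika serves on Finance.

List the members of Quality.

From (4): Pita ∈ Governance.
(8): Mika matches Pita: Mika ∈ Governance.
Suppose Mika ∉ Quality: no assignment then satisfies all the clues, so Mika ∈ Quality.

Quality = {Hira, Mika, Pita}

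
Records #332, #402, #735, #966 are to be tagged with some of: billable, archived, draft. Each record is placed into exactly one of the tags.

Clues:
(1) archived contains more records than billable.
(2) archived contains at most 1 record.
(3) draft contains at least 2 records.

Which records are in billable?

billable = {}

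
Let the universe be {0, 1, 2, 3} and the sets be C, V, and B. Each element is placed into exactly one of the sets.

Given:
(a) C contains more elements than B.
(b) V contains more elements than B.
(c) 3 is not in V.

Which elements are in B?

B = {}

From (c): 3 ∉ V.
Suppose 0 ∈ B: no assignment then satisfies all the clues, so 0 ∉ B.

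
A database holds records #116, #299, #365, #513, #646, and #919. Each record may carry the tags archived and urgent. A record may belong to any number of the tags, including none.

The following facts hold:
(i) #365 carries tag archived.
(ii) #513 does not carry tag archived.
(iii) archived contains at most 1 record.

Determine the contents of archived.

From (i): #365 ∈ archived.
From (ii): #513 ∉ archived.
(iii): archived already has 1, so the rest are out.

archived = {#365}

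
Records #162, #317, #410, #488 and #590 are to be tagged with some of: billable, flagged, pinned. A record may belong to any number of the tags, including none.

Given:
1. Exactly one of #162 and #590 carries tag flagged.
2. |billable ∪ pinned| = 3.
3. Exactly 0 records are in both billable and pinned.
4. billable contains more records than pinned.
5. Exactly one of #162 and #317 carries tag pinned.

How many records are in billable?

2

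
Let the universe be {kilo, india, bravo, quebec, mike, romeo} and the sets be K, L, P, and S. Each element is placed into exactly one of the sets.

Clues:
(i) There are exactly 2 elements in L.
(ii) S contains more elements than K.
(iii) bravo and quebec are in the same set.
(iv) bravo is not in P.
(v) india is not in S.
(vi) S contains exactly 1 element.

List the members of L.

L = {bravo, quebec}

From (iv): bravo ∉ P.
From (v): india ∉ S.
(iii): quebec matches bravo: quebec ∉ P.
Suppose kilo ∈ L: no assignment then satisfies all the clues, so kilo ∉ L.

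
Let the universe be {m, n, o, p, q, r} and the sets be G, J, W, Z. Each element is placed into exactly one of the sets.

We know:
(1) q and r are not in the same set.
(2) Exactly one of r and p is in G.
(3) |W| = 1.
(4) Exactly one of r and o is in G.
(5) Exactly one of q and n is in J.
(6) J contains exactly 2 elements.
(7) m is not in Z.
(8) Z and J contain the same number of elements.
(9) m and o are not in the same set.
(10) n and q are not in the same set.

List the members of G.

G = {r}

From (7): m ∉ Z.
Suppose m ∈ G: no assignment then satisfies all the clues, so m ∉ G.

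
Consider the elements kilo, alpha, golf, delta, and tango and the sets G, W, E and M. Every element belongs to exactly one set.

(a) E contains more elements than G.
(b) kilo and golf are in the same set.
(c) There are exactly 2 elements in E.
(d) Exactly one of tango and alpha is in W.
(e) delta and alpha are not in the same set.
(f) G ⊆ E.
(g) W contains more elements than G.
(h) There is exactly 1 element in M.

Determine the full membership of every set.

G = {}; W = {delta, tango}; E = {golf, kilo}; M = {alpha}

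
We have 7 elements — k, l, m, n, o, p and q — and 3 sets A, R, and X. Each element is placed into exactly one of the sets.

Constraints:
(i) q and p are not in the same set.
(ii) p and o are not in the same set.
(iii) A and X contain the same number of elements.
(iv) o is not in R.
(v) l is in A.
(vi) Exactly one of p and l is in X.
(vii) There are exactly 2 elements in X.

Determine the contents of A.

A = {l, o}

From (iv): o ∉ R.
From (v): l ∈ A.
(vi) (exactly one): p ∈ X.
(i): q ∉ X.
(ii): o ∉ X.
Only one set left: o ∈ A.
Suppose k ∈ A: no assignment then satisfies all the clues, so k ∉ A.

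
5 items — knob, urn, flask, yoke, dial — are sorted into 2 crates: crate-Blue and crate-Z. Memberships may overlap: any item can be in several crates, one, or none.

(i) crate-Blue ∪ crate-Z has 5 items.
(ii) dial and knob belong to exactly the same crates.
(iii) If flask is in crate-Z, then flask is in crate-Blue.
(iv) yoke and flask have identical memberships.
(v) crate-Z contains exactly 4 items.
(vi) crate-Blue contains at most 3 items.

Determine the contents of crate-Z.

crate-Z = {dial, flask, knob, yoke}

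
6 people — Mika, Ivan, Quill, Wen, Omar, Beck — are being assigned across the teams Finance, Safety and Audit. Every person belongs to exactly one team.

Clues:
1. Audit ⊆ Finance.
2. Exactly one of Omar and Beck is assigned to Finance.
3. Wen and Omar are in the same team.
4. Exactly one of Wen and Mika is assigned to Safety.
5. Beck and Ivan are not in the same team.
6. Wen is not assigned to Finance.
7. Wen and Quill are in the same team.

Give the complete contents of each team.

Finance = {Beck, Mika}; Safety = {Ivan, Omar, Quill, Wen}; Audit = {}

From (6): Wen ∉ Finance.
(1) contrapositive: Wen ∉ Audit.
(3): Omar matches Wen: Omar ∉ Finance.
(3): Omar matches Wen: Omar ∉ Audit.
(7): Quill matches Wen: Quill ∉ Finance.
(7): Quill matches Wen: Quill ∉ Audit.
Only one team left: Quill ∈ Safety.
Only one team left: Wen ∈ Safety.
Only one team left: Omar ∈ Safety.
(2) (exactly one): Beck ∈ Finance.
(4) (exactly one): Mika ∉ Safety.
Suppose Mika ∉ Finance: no assignment then satisfies all the clues, so Mika ∈ Finance.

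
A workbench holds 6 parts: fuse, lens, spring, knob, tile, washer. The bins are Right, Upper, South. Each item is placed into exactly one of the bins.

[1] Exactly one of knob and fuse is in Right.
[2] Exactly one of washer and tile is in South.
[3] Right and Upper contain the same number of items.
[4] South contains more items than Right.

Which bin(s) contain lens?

lens: South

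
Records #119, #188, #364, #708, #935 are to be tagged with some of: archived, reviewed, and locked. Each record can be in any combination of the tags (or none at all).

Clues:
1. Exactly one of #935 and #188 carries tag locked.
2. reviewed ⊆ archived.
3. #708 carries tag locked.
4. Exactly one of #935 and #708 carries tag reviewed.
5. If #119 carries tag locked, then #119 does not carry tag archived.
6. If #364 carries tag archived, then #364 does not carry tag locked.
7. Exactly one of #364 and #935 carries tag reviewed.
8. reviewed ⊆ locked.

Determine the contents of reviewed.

From (3): #708 ∈ locked.
Suppose #119 ∈ reviewed: no assignment then satisfies all the clues, so #119 ∉ reviewed.

reviewed = {#935}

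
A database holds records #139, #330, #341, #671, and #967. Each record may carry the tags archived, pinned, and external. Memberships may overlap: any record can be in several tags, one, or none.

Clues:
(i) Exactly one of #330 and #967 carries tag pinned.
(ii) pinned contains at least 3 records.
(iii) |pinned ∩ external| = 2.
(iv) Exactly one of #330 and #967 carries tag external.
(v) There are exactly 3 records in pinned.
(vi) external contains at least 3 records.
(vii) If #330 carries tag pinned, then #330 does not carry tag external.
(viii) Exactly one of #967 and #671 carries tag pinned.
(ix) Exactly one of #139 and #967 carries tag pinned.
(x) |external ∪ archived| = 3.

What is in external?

external = {#139, #671, #967}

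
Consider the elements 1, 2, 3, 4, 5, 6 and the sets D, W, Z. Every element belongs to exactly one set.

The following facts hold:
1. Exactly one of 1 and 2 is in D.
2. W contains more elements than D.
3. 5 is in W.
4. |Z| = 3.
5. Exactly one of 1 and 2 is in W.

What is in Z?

Z = {3, 4, 6}

From (3): 5 ∈ W.
Suppose 1 ∈ Z: no assignment then satisfies all the clues, so 1 ∉ Z.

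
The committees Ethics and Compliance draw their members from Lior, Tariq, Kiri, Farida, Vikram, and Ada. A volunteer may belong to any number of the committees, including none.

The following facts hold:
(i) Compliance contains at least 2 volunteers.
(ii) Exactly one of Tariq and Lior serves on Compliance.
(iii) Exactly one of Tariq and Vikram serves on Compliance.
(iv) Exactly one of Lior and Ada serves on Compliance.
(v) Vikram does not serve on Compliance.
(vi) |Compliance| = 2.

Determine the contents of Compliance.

Compliance = {Ada, Tariq}

From (v): Vikram ∉ Compliance.
(iii) (exactly one): Tariq ∈ Compliance.
(ii) (exactly one): Lior ∉ Compliance.
(iv) (exactly one): Ada ∈ Compliance.
(vi): Compliance already has 2, so the rest are out.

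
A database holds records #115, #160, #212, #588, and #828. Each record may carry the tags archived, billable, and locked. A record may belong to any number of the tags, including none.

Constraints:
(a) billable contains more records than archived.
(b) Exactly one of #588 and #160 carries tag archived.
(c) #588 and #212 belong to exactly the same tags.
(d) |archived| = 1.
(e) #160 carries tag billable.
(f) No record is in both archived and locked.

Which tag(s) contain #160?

#160: archived, billable

From (e): #160 ∈ billable.
Suppose #160 ∉ archived: no assignment then satisfies all the clues, so #160 ∈ archived.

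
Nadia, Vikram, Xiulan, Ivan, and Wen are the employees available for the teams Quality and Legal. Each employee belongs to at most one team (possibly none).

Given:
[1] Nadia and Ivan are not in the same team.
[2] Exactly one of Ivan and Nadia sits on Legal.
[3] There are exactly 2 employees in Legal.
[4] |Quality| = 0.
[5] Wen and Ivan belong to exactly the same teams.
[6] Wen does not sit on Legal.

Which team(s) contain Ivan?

Ivan: none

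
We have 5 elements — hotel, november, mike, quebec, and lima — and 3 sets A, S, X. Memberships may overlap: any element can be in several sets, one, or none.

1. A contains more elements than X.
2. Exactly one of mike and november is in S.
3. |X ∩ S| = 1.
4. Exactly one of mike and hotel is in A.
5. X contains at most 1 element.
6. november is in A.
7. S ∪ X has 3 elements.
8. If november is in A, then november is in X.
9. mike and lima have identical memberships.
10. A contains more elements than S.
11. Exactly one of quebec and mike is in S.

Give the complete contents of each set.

A = {lima, mike, november, quebec}; S = {hotel, november, quebec}; X = {november}

From (6): november ∈ A.
(8): november ∈ X.
(5): X already has 1, so the rest are out.
Suppose hotel ∈ A: no assignment then satisfies all the clues, so hotel ∉ A.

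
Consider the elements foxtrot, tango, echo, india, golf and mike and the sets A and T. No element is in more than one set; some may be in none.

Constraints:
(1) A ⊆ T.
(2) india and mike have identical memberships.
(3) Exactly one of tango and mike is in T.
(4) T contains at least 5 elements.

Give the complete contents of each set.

A = {}; T = {echo, foxtrot, golf, india, mike}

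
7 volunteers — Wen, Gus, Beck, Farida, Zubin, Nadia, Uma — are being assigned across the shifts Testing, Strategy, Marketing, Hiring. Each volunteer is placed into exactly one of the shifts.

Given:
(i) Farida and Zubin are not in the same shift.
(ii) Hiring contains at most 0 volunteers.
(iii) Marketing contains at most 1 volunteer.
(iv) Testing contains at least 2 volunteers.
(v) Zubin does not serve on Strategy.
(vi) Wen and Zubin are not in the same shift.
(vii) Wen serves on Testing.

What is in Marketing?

Marketing = {Zubin}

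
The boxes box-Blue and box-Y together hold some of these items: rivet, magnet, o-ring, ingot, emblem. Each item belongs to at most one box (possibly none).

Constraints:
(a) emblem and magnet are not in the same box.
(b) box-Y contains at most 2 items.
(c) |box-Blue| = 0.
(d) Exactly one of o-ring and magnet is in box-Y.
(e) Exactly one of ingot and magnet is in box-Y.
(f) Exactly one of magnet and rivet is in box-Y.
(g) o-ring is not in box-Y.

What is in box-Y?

From (g): o-ring ∉ box-Y.
(c): box-Blue already has 0, so the rest are out.
(d) (exactly one): magnet ∈ box-Y.
(e) (exactly one): ingot ∉ box-Y.
(f) (exactly one): rivet ∉ box-Y.
(a): emblem ∉ box-Y.

box-Y = {magnet}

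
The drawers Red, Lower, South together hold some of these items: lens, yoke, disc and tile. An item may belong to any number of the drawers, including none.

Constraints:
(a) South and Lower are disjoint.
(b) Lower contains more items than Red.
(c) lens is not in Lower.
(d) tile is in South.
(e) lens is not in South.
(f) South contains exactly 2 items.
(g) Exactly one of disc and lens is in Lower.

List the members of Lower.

Lower = {disc}

From (c): lens ∉ Lower.
From (d): tile ∈ South.
From (e): lens ∉ South.
(a) (disjoint): tile ∉ Lower.
(g) (exactly one): disc ∈ Lower.
(a) (disjoint): disc ∉ South.
(f): only 2 candidates remain for South, so all are in.
(a) (disjoint): yoke ∉ Lower.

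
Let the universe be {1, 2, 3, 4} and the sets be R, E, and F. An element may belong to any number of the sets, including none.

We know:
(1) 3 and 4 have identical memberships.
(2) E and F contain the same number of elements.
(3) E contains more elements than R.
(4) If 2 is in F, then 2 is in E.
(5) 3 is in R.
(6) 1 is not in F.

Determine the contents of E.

E = {2, 3, 4}

From (5): 3 ∈ R.
From (6): 1 ∉ F.
(1): 4 matches 3: 4 ∈ R.
Suppose 1 ∈ E: no assignment then satisfies all the clues, so 1 ∉ E.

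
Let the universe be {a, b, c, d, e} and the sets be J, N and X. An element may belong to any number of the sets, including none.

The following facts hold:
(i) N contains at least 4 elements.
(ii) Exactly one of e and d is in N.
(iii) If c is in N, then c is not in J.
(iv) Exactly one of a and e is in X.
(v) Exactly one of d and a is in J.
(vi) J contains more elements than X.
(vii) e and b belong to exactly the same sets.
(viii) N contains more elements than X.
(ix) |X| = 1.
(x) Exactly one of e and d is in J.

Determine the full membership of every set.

J = {a, b, e}; N = {a, b, c, e}; X = {a}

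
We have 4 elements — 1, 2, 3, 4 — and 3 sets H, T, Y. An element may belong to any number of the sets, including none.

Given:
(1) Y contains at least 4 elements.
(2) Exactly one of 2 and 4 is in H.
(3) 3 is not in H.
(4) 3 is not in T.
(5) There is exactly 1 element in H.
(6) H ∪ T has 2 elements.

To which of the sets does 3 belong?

3: Y

From (3): 3 ∉ H.
From (4): 3 ∉ T.
(1): only 4 candidates remain for Y, so all are in.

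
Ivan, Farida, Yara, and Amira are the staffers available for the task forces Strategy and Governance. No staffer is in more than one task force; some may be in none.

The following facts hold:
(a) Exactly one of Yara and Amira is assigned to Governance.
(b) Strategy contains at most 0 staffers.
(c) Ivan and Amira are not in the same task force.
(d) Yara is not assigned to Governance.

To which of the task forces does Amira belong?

From (d): Yara ∉ Governance.
(a) (exactly one): Amira ∈ Governance.
(b): Strategy already has 0, so the rest are out.
(c): Ivan ∉ Governance.

Amira: Governance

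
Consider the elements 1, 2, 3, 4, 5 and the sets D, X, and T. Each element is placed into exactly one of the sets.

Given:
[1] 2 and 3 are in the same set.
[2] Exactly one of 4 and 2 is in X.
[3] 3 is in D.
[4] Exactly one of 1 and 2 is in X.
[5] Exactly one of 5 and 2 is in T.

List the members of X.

From (3): 3 ∈ D.
(1): 2 matches 3: 2 ∈ D.
(2) (exactly one): 4 ∈ X.
(4) (exactly one): 1 ∈ X.
(5) (exactly one): 5 ∈ T.

X = {1, 4}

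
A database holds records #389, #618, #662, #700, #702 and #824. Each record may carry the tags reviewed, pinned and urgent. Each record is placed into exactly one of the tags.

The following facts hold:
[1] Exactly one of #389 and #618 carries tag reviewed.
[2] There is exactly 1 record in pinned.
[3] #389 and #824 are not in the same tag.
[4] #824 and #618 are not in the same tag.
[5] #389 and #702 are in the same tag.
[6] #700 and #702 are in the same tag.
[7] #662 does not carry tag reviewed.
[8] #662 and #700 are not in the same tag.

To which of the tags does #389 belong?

#389: reviewed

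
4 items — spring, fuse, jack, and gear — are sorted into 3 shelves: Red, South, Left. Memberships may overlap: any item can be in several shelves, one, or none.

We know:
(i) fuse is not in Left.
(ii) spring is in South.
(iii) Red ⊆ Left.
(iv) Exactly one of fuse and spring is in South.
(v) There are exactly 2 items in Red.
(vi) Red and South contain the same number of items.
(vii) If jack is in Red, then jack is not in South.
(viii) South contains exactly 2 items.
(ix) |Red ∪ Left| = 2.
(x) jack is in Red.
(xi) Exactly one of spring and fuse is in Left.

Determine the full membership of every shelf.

From (i): fuse ∉ Left.
From (ii): spring ∈ South.
From (x): jack ∈ Red.
(iii) contrapositive: fuse ∉ Red.
(iii) with jack ∈ Red: jack ∈ Left.
(iv) (exactly one): fuse ∉ South.
(vii): jack ∉ South.
(viii): only 2 candidates remain for South, so all are in.
(xi) (exactly one): spring ∈ Left.
Suppose spring ∉ Red: no assignment then satisfies all the clues, so spring ∈ Red.

Red = {jack, spring}; South = {gear, spring}; Left = {jack, spring}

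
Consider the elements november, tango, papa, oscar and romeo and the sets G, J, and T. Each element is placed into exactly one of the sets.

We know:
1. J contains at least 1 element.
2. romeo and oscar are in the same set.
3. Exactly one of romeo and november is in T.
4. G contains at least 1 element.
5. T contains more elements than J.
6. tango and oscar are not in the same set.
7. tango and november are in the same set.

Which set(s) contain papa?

papa: J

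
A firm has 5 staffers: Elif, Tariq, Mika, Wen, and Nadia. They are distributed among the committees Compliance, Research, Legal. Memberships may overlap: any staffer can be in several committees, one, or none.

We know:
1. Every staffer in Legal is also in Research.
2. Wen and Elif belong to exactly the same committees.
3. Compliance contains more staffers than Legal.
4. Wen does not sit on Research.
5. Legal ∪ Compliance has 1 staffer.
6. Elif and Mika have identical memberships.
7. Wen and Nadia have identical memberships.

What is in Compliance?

Compliance = {Tariq}

From (4): Wen ∉ Research.
(1) contrapositive: Wen ∉ Legal.
(2): Elif matches Wen: Elif ∉ Research.
(2): Elif matches Wen: Elif ∉ Legal.
(6): Mika matches Elif: Mika ∉ Research.
(6): Mika matches Elif: Mika ∉ Legal.
(7): Nadia matches Wen: Nadia ∉ Research.
(7): Nadia matches Wen: Nadia ∉ Legal.
Suppose Elif ∈ Compliance: no assignment then satisfies all the clues, so Elif ∉ Compliance.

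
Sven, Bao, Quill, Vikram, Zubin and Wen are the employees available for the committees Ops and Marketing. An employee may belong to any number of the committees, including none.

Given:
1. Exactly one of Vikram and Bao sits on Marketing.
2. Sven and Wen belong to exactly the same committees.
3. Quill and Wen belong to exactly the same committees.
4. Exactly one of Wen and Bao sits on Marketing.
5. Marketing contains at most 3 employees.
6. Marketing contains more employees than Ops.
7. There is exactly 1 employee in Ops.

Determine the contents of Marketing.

Marketing = {Bao, Zubin}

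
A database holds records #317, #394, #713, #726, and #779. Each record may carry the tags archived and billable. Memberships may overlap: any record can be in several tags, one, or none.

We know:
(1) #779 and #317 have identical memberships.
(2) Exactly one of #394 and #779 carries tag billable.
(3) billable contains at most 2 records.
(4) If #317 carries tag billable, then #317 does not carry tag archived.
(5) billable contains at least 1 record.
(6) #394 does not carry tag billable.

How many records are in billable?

2

From (6): #394 ∉ billable.
(2) (exactly one): #779 ∈ billable.
(1): #317 matches #779: #317 ∈ billable.
(3): billable already has 2, so the rest are out.
(4): #317 ∉ archived.
(1): #779 matches #317: #779 ∉ archived.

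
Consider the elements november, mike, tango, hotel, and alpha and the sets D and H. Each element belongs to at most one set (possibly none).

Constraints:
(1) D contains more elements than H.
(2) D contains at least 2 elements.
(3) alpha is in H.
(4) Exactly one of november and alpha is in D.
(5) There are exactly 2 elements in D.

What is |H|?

1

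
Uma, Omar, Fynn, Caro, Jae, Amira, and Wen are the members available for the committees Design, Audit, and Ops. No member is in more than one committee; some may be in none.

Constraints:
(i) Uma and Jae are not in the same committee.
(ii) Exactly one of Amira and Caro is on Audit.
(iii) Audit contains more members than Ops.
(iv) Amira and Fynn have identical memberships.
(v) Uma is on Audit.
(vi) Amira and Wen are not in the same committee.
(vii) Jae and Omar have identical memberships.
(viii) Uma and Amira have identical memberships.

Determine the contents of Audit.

From (v): Uma ∈ Audit.
(i): Jae ∉ Audit.
(vii): Omar matches Jae: Omar ∉ Audit.
(viii): Amira matches Uma: Amira ∉ Design.
(viii): Amira matches Uma: Amira ∈ Audit.
(ii) (exactly one): Caro ∉ Audit.
(iv): Fynn matches Amira: Fynn ∉ Design.
(iv): Fynn matches Amira: Fynn ∈ Audit.
(vi): Wen ∉ Audit.

Audit = {Amira, Fynn, Uma}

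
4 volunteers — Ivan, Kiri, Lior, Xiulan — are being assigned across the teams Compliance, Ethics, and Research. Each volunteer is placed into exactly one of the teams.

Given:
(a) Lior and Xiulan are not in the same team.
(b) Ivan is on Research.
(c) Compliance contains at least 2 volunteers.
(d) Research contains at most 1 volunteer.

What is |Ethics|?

1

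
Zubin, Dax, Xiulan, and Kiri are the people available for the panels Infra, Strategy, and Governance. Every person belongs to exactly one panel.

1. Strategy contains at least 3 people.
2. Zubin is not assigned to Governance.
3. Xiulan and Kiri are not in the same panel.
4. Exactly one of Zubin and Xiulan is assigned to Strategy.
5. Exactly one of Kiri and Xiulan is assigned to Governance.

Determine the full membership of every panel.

Infra = {}; Strategy = {Dax, Kiri, Zubin}; Governance = {Xiulan}

From (2): Zubin ∉ Governance.
Suppose Zubin ∈ Infra: no assignment then satisfies all the clues, so Zubin ∉ Infra.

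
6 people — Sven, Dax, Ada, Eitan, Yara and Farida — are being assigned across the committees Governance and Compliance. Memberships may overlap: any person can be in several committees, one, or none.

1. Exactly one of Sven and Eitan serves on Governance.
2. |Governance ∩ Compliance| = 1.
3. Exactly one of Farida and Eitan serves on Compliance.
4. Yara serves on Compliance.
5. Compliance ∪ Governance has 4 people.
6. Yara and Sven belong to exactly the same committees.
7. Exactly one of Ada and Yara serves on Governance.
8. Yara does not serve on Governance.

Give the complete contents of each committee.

Governance = {Ada, Eitan}; Compliance = {Eitan, Sven, Yara}

From (4): Yara ∈ Compliance.
From (8): Yara ∉ Governance.
(6): Sven matches Yara: Sven ∉ Governance.
(6): Sven matches Yara: Sven ∈ Compliance.
(7) (exactly one): Ada ∈ Governance.
(1) (exactly one): Eitan ∈ Governance.
Suppose Dax ∈ Governance: no assignment then satisfies all the clues, so Dax ∉ Governance.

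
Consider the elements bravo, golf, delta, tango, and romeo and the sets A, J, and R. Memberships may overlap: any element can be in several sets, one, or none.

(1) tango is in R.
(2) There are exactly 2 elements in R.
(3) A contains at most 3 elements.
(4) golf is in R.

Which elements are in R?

R = {golf, tango}

From (1): tango ∈ R.
From (4): golf ∈ R.
(2): R already has 2, so the rest are out.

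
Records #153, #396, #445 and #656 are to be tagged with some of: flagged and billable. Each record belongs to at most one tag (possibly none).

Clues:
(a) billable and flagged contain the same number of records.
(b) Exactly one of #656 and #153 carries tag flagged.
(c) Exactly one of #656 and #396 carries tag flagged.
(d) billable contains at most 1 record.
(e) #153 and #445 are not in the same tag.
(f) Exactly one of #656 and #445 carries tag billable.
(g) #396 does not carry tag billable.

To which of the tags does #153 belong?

#153: none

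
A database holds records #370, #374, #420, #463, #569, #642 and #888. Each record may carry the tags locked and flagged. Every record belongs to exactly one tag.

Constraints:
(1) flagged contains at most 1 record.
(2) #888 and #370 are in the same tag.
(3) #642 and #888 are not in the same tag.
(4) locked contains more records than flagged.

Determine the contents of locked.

locked = {#370, #374, #420, #463, #569, #888}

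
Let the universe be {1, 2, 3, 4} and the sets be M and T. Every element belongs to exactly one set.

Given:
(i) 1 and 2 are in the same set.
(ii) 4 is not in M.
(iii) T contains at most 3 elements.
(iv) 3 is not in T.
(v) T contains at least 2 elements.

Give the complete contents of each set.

M = {3}; T = {1, 2, 4}

From (ii): 4 ∉ M.
From (iv): 3 ∉ T.
Only one set left: 3 ∈ M.
Only one set left: 4 ∈ T.
Suppose 1 ∈ M: no assignment then satisfies all the clues, so 1 ∉ M.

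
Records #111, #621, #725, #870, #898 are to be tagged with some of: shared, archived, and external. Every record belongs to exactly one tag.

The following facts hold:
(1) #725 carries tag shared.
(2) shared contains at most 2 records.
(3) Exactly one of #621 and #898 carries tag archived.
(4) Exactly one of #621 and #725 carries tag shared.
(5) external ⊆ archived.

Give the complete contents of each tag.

shared = {#725, #898}; archived = {#111, #621, #870}; external = {}

From (1): #725 ∈ shared.
(4) (exactly one): #621 ∉ shared.
Suppose #111 ∈ shared: no assignment then satisfies all the clues, so #111 ∉ shared.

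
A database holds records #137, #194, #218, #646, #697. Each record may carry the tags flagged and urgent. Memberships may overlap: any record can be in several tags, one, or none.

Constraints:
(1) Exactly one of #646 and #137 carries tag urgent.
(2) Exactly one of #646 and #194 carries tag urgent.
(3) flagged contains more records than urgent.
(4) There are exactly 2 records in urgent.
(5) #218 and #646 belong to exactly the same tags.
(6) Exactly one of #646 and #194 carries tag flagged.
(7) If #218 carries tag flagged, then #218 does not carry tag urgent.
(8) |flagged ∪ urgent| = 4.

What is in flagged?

flagged = {#137, #218, #646}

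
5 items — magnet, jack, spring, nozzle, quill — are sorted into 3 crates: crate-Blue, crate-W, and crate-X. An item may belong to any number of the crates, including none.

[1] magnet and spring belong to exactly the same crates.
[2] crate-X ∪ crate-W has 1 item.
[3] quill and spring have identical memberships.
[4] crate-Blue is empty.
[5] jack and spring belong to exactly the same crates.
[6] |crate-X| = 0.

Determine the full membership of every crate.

crate-Blue = {}; crate-W = {nozzle}; crate-X = {}

(4): crate-Blue already has 0, so the rest are out.
(6): crate-X already has 0, so the rest are out.
Suppose magnet ∈ crate-W: no assignment then satisfies all the clues, so magnet ∉ crate-W.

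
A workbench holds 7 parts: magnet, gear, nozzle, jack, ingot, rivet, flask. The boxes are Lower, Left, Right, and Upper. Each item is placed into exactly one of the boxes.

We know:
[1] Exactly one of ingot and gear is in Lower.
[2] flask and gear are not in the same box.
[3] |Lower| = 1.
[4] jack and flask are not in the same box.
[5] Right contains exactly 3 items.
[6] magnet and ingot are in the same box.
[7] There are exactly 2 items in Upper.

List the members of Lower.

Lower = {gear}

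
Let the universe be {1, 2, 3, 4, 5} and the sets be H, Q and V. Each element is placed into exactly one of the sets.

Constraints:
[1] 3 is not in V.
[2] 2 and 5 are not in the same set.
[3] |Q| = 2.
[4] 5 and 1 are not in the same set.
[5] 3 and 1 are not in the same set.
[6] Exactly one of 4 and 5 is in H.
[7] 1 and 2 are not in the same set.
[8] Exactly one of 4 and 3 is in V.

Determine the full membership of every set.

H = {5}; Q = {2, 3}; V = {1, 4}

From (1): 3 ∉ V.
(8) (exactly one): 4 ∈ V.
(6) (exactly one): 5 ∈ H.
(2): 2 ∉ H.
(4): 1 ∉ H.
Suppose 1 ∈ Q: no assignment then satisfies all the clues, so 1 ∉ Q.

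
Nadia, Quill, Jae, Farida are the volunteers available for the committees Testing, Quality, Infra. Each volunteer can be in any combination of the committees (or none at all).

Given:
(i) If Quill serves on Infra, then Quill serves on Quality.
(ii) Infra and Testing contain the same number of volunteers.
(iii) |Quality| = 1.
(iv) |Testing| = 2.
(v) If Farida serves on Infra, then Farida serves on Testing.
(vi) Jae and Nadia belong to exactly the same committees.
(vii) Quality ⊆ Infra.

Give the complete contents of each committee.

Testing = {Farida, Quill}; Quality = {Quill}; Infra = {Farida, Quill}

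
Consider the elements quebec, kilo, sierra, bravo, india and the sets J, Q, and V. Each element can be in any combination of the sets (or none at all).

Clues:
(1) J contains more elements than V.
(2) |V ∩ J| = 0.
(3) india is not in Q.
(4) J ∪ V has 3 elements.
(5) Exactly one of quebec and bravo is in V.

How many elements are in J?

2

From (3): india ∉ Q.
Suppose kilo ∈ V: no assignment then satisfies all the clues, so kilo ∉ V.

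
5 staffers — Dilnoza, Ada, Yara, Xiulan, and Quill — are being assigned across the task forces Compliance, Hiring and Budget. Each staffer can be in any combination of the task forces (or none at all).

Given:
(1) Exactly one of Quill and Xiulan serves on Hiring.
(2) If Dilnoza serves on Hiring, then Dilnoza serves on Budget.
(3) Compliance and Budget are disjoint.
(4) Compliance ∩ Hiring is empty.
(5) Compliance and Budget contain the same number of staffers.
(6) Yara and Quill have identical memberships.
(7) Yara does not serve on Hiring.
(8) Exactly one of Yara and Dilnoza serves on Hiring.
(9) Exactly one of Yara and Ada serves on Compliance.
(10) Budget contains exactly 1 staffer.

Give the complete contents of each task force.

Compliance = {Ada}; Hiring = {Dilnoza, Xiulan}; Budget = {Dilnoza}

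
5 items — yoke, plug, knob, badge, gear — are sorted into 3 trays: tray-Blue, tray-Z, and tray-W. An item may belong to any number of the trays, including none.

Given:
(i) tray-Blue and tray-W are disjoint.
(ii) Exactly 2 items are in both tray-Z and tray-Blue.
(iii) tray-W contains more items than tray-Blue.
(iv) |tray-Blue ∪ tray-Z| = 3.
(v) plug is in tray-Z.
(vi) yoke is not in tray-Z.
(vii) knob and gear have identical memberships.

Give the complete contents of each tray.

tray-Blue = {gear, knob}; tray-Z = {gear, knob, plug}; tray-W = {badge, plug, yoke}

From (v): plug ∈ tray-Z.
From (vi): yoke ∉ tray-Z.
Suppose yoke ∈ tray-Blue: no assignment then satisfies all the clues, so yoke ∉ tray-Blue.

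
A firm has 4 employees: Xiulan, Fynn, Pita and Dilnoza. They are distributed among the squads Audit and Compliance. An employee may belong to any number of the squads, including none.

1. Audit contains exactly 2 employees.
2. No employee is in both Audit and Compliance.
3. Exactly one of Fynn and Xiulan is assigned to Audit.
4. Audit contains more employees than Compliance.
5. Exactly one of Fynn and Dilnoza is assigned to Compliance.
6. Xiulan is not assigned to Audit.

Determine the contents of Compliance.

From (6): Xiulan ∉ Audit.
(3) (exactly one): Fynn ∈ Audit.
(2) (disjoint): Fynn ∉ Compliance.
(5) (exactly one): Dilnoza ∈ Compliance.
(2) (disjoint): Dilnoza ∉ Audit.
(1): only 2 candidates remain for Audit, so all are in.
(2) (disjoint): Pita ∉ Compliance.
Suppose Xiulan ∈ Compliance: no assignment then satisfies all the clues, so Xiulan ∉ Compliance.

Compliance = {Dilnoza}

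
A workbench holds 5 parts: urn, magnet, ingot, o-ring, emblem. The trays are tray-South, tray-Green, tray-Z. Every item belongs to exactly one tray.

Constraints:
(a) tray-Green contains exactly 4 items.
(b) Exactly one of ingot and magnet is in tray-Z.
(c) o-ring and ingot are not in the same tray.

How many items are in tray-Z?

1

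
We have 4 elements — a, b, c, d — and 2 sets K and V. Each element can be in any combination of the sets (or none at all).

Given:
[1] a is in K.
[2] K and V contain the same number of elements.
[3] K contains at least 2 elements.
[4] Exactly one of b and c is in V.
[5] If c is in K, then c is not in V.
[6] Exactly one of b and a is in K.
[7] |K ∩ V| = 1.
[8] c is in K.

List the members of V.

V = {a, b}

From (1): a ∈ K.
From (8): c ∈ K.
(5): c ∉ V.
(6) (exactly one): b ∉ K.
(4) (exactly one): b ∈ V.
Suppose a ∉ V: no assignment then satisfies all the clues, so a ∈ V.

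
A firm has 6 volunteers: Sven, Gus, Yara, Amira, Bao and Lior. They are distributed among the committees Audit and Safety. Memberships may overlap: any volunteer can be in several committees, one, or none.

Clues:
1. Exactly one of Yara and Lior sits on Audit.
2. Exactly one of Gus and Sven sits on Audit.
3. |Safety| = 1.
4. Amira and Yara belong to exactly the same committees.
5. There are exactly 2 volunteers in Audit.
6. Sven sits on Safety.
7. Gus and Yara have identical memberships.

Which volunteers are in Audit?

Audit = {Lior, Sven}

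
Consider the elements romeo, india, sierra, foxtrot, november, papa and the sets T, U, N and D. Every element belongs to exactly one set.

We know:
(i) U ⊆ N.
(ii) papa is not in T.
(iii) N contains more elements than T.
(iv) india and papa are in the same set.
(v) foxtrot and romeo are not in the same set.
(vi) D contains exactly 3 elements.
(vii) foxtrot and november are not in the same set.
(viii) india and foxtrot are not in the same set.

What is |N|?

2

From (ii): papa ∉ T.
(iv): india matches papa: india ∉ T.
Suppose romeo ∈ U: no assignment then satisfies all the clues, so romeo ∉ U.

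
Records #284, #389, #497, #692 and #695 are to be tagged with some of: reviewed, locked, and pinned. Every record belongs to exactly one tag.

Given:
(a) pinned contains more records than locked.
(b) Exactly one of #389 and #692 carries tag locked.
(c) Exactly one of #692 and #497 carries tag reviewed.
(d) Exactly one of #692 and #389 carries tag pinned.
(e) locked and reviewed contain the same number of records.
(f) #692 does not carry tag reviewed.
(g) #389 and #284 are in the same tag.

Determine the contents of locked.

locked = {#692}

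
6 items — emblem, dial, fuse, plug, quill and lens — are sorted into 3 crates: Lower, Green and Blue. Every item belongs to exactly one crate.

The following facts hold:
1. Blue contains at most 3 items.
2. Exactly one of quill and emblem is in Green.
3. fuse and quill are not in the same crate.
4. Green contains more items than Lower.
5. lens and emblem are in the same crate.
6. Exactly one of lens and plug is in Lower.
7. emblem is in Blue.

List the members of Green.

From (7): emblem ∈ Blue.
(2) (exactly one): quill ∈ Green.
(3): fuse ∉ Green.
(5): lens matches emblem: lens ∉ Lower.
(5): lens matches emblem: lens ∉ Green.
(5): lens matches emblem: lens ∈ Blue.
(6) (exactly one): plug ∈ Lower.
Suppose dial ∉ Green: no assignment then satisfies all the clues, so dial ∈ Green.

Green = {dial, quill}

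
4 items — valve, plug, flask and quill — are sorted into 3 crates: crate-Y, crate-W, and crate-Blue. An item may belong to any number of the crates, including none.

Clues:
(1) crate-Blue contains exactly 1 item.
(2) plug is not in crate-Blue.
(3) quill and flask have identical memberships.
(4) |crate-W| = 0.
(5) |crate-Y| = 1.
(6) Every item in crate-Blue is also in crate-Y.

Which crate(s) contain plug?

plug: none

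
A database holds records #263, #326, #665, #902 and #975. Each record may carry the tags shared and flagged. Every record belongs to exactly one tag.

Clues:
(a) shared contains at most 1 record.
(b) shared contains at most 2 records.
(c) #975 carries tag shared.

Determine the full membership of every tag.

From (c): #975 ∈ shared.
(a): shared already has 1, so the rest are out.
Only one tag left: #263 ∈ flagged.
Only one tag left: #326 ∈ flagged.
Only one tag left: #665 ∈ flagged.
Only one tag left: #902 ∈ flagged.

shared = {#975}; flagged = {#263, #326, #665, #902}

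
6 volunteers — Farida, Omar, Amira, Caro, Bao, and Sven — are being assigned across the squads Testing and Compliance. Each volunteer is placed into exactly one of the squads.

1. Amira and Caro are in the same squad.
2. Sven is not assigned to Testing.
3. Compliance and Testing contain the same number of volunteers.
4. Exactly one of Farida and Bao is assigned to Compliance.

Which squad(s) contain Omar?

Omar: Compliance

From (2): Sven ∉ Testing.
Only one squad left: Sven ∈ Compliance.
Suppose Omar ∈ Testing: no assignment then satisfies all the clues, so Omar ∉ Testing.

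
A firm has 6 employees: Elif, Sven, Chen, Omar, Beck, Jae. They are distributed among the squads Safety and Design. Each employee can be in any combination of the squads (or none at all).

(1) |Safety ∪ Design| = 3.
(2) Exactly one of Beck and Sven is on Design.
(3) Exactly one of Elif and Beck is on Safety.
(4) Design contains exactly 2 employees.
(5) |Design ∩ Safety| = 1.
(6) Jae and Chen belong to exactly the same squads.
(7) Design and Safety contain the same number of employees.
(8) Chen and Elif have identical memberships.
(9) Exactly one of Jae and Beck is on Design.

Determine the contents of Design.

Design = {Beck, Omar}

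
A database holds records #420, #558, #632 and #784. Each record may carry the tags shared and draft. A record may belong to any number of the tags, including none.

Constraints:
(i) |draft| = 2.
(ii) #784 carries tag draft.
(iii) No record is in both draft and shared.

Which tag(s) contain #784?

From (ii): #784 ∈ draft.
(iii) (disjoint): #784 ∉ shared.

#784: draft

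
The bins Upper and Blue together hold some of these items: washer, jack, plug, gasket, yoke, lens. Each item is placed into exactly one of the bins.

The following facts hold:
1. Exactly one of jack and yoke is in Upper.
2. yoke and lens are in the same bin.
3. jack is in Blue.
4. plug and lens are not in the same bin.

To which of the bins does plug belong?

plug: Blue

From (3): jack ∈ Blue.
(1) (exactly one): yoke ∈ Upper.
(2): lens matches yoke: lens ∈ Upper.
(4): plug ∉ Upper.
Only one bin left: plug ∈ Blue.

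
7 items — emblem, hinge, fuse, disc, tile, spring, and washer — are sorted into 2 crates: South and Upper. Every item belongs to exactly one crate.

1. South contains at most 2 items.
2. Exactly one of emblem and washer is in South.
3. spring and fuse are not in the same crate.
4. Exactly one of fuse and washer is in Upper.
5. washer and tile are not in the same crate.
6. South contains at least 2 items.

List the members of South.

South = {spring, washer}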